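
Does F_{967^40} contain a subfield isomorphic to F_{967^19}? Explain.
No: F_{967^19} is not a subfield of F_{967^40}

F_{p^m} embeds in F_{p^n} iff m | n. Here 19 ∤ 40 (since 40 = 2·19 + 2 with remainder 2 ≠ 0), so F_{967^19} is not a subfield of F_{967^40}. Equivalently: if it were, the tower law would give 19 = [F_{967^19}:F_967] dividing [F_{967^40}:F_967] = 40, contradiction.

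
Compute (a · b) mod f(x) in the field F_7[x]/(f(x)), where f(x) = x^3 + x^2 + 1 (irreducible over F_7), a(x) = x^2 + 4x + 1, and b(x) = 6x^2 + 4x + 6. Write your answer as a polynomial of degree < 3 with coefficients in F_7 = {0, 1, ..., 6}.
a · b ≡ 6x^2 + x + 5 (mod f(x))

Multiply in F_7[x]: a(x)·b(x) = (x^2 + 4x + 1)·(6x^2 + 4x + 6) = 6x^4 + 6. This has degree ≥ 3, so divide by f(x) over F_7: 6x^4 + 6 = (6x + 1)·(x^3 + x^2 + 1) + (6x^2 + x + 5). Hence a·b ≡ 6x^2 + x + 5 (mod f). (F_7[x]/(f) is a field with 7^3 = 343 elements since f is irreducible of degree 3.)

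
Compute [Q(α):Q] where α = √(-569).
[Q(α):Q] = 2

[Q(α):Q] equals the degree of the minimal polynomial of α. Here α^2 = -569 and x^2 + 569 is irreducible (d = -569 is squarefree, ≠ 1, hence not a square), so deg(m_α) = 2. Thus [Q(α):Q] = 2.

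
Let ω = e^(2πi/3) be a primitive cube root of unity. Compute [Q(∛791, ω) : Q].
[Q(∛791, ω) : Q] = 6

[Q(∛791):Q] = 3 (min poly x^3 - 791, irreducible since 791 is not a perfect cube). [Q(ω):Q] = 2 (min poly x^2 + x + 1). Since Q(∛791) ⊂ R and ω ∉ R, we have ω ∉ Q(∛791), so x^2 + x + 1 remains irreducible over Q(∛791) and [Q(∛791, ω) : Q(∛791)] = 2. By the tower law, [Q(∛791, ω) : Q] = 3 · 2 = 6. (In fact Q(∛791, ω) is the splitting field of x^3 - 791 over Q.)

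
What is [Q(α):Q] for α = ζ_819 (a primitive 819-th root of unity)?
[Q(α):Q] = 432

The minimal polynomial of ζ_819 over Q is the 819-th cyclotomic polynomial Φ_819(x), which is irreducible over Q and has degree φ(819) = 432. Hence [Q(α):Q] = φ(819) = 432.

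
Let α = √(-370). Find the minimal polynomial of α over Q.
m_α(x) = x^2 + 370

α satisfies α^2 + 370 = 0, so x^2 + 370 annihilates α. Since d = -370 is squarefree and ≠ 1, it is not a perfect square in Q, so x^2 + 370 has no rational root and is therefore irreducible over Q (a degree-2 polynomial over a field is irreducible iff it has no root). Hence m_α(x) = x^2 + 370.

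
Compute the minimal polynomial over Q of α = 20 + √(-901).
m_α(x) = x^2 - 40x + 1301

From α - 20 = √(-901), squaring gives (α - 20)^2 = -901, i.e. α^2 - 40α + 400 = -901, so α^2 - 40α + 1301 = 0. The discriminant of x^2 - 40x + 1301 is (-40)^2 - 4·(1301) = 1600 - 5204 = -3604, and 4·(-901) is not a perfect square in Q since -901 is squarefree and ≠ 1. Hence x^2 - 40x + 1301 is irreducible over Q and is the minimal polynomial of α.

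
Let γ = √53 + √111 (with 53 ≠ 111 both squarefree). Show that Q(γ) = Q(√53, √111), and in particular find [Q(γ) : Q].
[Q(γ) : Q] = 4 (equivalently, Q(γ) = Q(√53, √111))

Obviously Q(γ) ⊆ Q(√53, √111), and [Q(√53, √111):Q] = 4 (since 53, 111 are distinct squarefree integers > 1 with 5883 not a perfect square). To show equality we compute the minimal polynomial of γ. From γ = √53 + √111: γ^2 = 53 + 2√(5883) + 111 = 164 + 2√(5883), so γ^2 - 164 = 2√(5883); squaring, (γ^2 - 164)^2 = 4·5883, i.e. γ^4 - 328γ^2 + 26896 - 23532 = 0, i.e. γ^4 - 328γ^2 + 3364 = 0. So γ is a root of x^4 - 328x^2 + 3364. This polynomial is irreducible over Q: it has no rational root (each ±√53 ± √111 is irrational), and any factorization into two quadratics over Q would force √(5883) ∈ Q (pairing opposite roots) or √53, √111 ∈ Q (other pairings), all impossible. Hence [Q(γ):Q] = 4 = [Q(√53, √111):Q], so Q(γ) = Q(√53, √111).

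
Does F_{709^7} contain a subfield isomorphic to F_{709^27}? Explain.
No: F_{709^27} is not a subfield of F_{709^7}

F_{p^m} embeds in F_{p^n} iff m | n. Here 27 ∤ 7 (since 7 = 0·27 + 7 with remainder 7 ≠ 0), so F_{709^27} is not a subfield of F_{709^7}. Equivalently: if it were, the tower law would give 27 = [F_{709^27}:F_709] dividing [F_{709^7}:F_709] = 7, contradiction.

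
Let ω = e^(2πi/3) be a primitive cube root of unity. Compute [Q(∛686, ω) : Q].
[Q(∛686, ω) : Q] = 6

[Q(∛686):Q] = 3 (min poly x^3 - 686, irreducible since 686 is not a perfect cube). [Q(ω):Q] = 2 (min poly x^2 + x + 1). Since Q(∛686) ⊂ R and ω ∉ R, we have ω ∉ Q(∛686), so x^2 + x + 1 remains irreducible over Q(∛686) and [Q(∛686, ω) : Q(∛686)] = 2. By the tower law, [Q(∛686, ω) : Q] = 3 · 2 = 6. (In fact Q(∛686, ω) is the splitting field of x^3 - 686 over Q.)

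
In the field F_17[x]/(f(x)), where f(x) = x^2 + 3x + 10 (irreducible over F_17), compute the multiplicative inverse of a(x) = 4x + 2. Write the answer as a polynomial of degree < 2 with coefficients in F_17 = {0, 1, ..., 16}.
a(x)^(-1) ≡ 16x + 6 (mod f(x))

Since f is irreducible over F_17, F_17[x]/(f) is a field and a(x) ≠ 0 has an inverse. Apply the extended Euclidean algorithm to f(x) and a(x) in F_17[x]: f(x) = (13x + 7)·a(x) + (13). The last nonzero remainder is the constant 13 = gcd(f, a) in F_17. Back-substituting through the division chain expresses 13 = s(x)·a(x) + t(x)·f(x) with s(x) ≡ 4x + 10 (mod f), so (4x + 10)·a(x) ≡ 13 (mod f). Multiplying by 13^(-1) ≡ 4 in F_17 gives a(x)^(-1) ≡ 4·(4x + 10) ≡ 16x + 6 (mod f). Check: (4x + 2)·(16x + 6) = 13x^2 + 5x + 12 ≡ 1 (mod x^2 + 3x + 10).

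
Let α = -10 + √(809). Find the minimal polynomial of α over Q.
m_α(x) = x^2 + 20x - 709

From α + 10 = √(809), squaring gives (α + 10)^2 = 809, i.e. α^2 + 20α + 100 = 809, so α^2 + 20α - 709 = 0. The discriminant of x^2 + 20x - 709 is (20)^2 - 4·(-709) = 400 + 2836 = 3236, and 4·(809) is not a perfect square in Q since 809 is squarefree and ≠ 1. Hence x^2 + 20x - 709 is irreducible over Q and is the minimal polynomial of α.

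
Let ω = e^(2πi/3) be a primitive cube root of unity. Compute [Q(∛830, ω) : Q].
[Q(∛830, ω) : Q] = 6

[Q(∛830):Q] = 3 (min poly x^3 - 830, irreducible since 830 is not a perfect cube). [Q(ω):Q] = 2 (min poly x^2 + x + 1). Since Q(∛830) ⊂ R and ω ∉ R, we have ω ∉ Q(∛830), so x^2 + x + 1 remains irreducible over Q(∛830) and [Q(∛830, ω) : Q(∛830)] = 2. By the tower law, [Q(∛830, ω) : Q] = 3 · 2 = 6. (In fact Q(∛830, ω) is the splitting field of x^3 - 830 over Q.)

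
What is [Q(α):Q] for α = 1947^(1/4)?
[Q(α):Q] = 4

α is a root of x^4 - 1947. By Eisenstein's criterion at the prime p = 3 (which divides the constant term 1947 but p^2 = 9 does not, since 1947 is squarefree), x^4 - 1947 is irreducible over Q. Hence [Q(α):Q] = 4.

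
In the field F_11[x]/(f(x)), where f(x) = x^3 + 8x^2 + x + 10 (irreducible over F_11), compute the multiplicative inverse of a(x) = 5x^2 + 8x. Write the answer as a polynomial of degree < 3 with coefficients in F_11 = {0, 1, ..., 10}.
a(x)^(-1) ≡ 9x + 7 (mod f(x))

Since f is irreducible over F_11, F_11[x]/(f) is a field and a(x) ≠ 0 has an inverse. Apply the extended Euclidean algorithm to f(x) and a(x) in F_11[x]: f(x) = (9x + 7)·a(x) + (10). The last nonzero remainder is the constant 10 = gcd(f, a) in F_11. Back-substituting through the division chain expresses 10 = s(x)·a(x) + t(x)·f(x) with s(x) ≡ 2x + 4 (mod f), so (2x + 4)·a(x) ≡ 10 (mod f). Multiplying by 10^(-1) ≡ 10 in F_11 gives a(x)^(-1) ≡ 10·(2x + 4) ≡ 9x + 7 (mod f). Check: (5x^2 + 8x)·(9x + 7) = x^3 + 8x^2 + x ≡ 1 (mod x^3 + 8x^2 + x + 10).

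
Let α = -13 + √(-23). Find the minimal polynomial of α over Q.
m_α(x) = x^2 + 26x + 192

From α + 13 = √(-23), squaring gives (α + 13)^2 = -23, i.e. α^2 + 26α + 169 = -23, so α^2 + 26α + 192 = 0. The discriminant of x^2 + 26x + 192 is (26)^2 - 4·(192) = 676 - 768 = -92, and 4·(-23) is not a perfect square in Q since -23 is squarefree and ≠ 1. Hence x^2 + 26x + 192 is irreducible over Q and is the minimal polynomial of α.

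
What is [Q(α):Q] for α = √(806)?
[Q(α):Q] = 2

[Q(α):Q] equals the degree of the minimal polynomial of α. Here α^2 = 806 and x^2 - 806 is irreducible (d = 806 is squarefree, ≠ 1, hence not a square), so deg(m_α) = 2. Thus [Q(α):Q] = 2.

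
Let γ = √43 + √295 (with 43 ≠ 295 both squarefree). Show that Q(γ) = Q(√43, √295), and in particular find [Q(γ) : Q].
[Q(γ) : Q] = 4 (equivalently, Q(γ) = Q(√43, √295))

Obviously Q(γ) ⊆ Q(√43, √295), and [Q(√43, √295):Q] = 4 (since 43, 295 are distinct squarefree integers > 1 with 12685 not a perfect square). To show equality we compute the minimal polynomial of γ. From γ = √43 + √295: γ^2 = 43 + 2√(12685) + 295 = 338 + 2√(12685), so γ^2 - 338 = 2√(12685); squaring, (γ^2 - 338)^2 = 4·12685, i.e. γ^4 - 676γ^2 + 114244 - 50740 = 0, i.e. γ^4 - 676γ^2 + 63504 = 0. So γ is a root of x^4 - 676x^2 + 63504. This polynomial is irreducible over Q: it has no rational root (each ±√43 ± √295 is irrational), and any factorization into two quadratics over Q would force √(12685) ∈ Q (pairing opposite roots) or √43, √295 ∈ Q (other pairings), all impossible. Hence [Q(γ):Q] = 4 = [Q(√43, √295):Q], so Q(γ) = Q(√43, √295).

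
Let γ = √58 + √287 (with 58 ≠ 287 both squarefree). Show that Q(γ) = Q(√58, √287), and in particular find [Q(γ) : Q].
[Q(γ) : Q] = 4 (equivalently, Q(γ) = Q(√58, √287))

Obviously Q(γ) ⊆ Q(√58, √287), and [Q(√58, √287):Q] = 4 (since 58, 287 are distinct squarefree integers > 1 with 16646 not a perfect square). To show equality we compute the minimal polynomial of γ. From γ = √58 + √287: γ^2 = 58 + 2√(16646) + 287 = 345 + 2√(16646), so γ^2 - 345 = 2√(16646); squaring, (γ^2 - 345)^2 = 4·16646, i.e. γ^4 - 690γ^2 + 119025 - 66584 = 0, i.e. γ^4 - 690γ^2 + 52441 = 0. So γ is a root of x^4 - 690x^2 + 52441. This polynomial is irreducible over Q: it has no rational root (each ±√58 ± √287 is irrational), and any factorization into two quadratics over Q would force √(16646) ∈ Q (pairing opposite roots) or √58, √287 ∈ Q (other pairings), all impossible. Hence [Q(γ):Q] = 4 = [Q(√58, √287):Q], so Q(γ) = Q(√58, √287).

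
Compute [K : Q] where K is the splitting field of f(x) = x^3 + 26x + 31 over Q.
[K : Q] = 6

By the rational root test, any rational root of the monic integer polynomial f(x) = x^3 + 26x + 31 must be an integer dividing the constant term 31, i.e. one of ±{1, 31}. Evaluating: f(1) = 58, f(-1) = 4, f(31) = 30628, f(-31) = -30566; none is 0, so f has no rational root and is therefore irreducible over Q (a cubic with no linear factor over a field is irreducible). For an irreducible cubic, the Galois group is A_3 or S_3 according as the discriminant disc(f) = -4a^3 - 27b^2 = -4·(26)^3 - 27·(31)^2 = -96251 is or is not a square in Q. Here disc(f) = -96251 is not a perfect square in Q, so the Galois group of f over Q is not contained in A_3 and must be all of S_3. The splitting field has degree |S_3| = 6 over Q, so [K : Q] = 6.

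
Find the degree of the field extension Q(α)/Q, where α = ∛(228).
[Q(α):Q] = 3

The minimal polynomial of α is x^3 - 228, irreducible over Q since 228 is not a perfect cube (so x^3 - 228 has no rational root). Hence [Q(α):Q] = deg(m_α) = 3.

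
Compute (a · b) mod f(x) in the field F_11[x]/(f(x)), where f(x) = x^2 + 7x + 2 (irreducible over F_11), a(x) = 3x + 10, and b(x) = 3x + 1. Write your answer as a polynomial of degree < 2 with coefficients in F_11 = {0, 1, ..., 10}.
a · b ≡ 3x + 3 (mod f(x))

Multiply in F_11[x]: a(x)·b(x) = (3x + 10)·(3x + 1) = 9x^2 + 10. This has degree ≥ 2, so divide by f(x) over F_11: 9x^2 + 10 = (9)·(x^2 + 7x + 2) + (3x + 3). Hence a·b ≡ 3x + 3 (mod f). (F_11[x]/(f) is a field with 11^2 = 121 elements since f is irreducible of degree 2.)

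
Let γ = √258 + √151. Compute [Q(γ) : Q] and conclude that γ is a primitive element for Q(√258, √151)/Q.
[Q(γ) : Q] = 4 (equivalently, Q(γ) = Q(√258, √151))

Obviously Q(γ) ⊆ Q(√258, √151), and [Q(√258, √151):Q] = 4 (since 258, 151 are distinct squarefree integers > 1 with 38958 not a perfect square). To show equality we compute the minimal polynomial of γ. From γ = √258 + √151: γ^2 = 258 + 2√(38958) + 151 = 409 + 2√(38958), so γ^2 - 409 = 2√(38958); squaring, (γ^2 - 409)^2 = 4·38958, i.e. γ^4 - 818γ^2 + 167281 - 155832 = 0, i.e. γ^4 - 818γ^2 + 11449 = 0. So γ is a root of x^4 - 818x^2 + 11449. This polynomial is irreducible over Q: it has no rational root (each ±√258 ± √151 is irrational), and any factorization into two quadratics over Q would force √(38958) ∈ Q (pairing opposite roots) or √258, √151 ∈ Q (other pairings), all impossible. Hence [Q(γ):Q] = 4 = [Q(√258, √151):Q], so Q(γ) = Q(√258, √151).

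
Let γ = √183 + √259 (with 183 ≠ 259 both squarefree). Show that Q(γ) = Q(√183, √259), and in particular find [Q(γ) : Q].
[Q(γ) : Q] = 4 (equivalently, Q(γ) = Q(√183, √259))

Obviously Q(γ) ⊆ Q(√183, √259), and [Q(√183, √259):Q] = 4 (since 183, 259 are distinct squarefree integers > 1 with 47397 not a perfect square). To show equality we compute the minimal polynomial of γ. From γ = √183 + √259: γ^2 = 183 + 2√(47397) + 259 = 442 + 2√(47397), so γ^2 - 442 = 2√(47397); squaring, (γ^2 - 442)^2 = 4·47397, i.e. γ^4 - 884γ^2 + 195364 - 189588 = 0, i.e. γ^4 - 884γ^2 + 5776 = 0. So γ is a root of x^4 - 884x^2 + 5776. This polynomial is irreducible over Q: it has no rational root (each ±√183 ± √259 is irrational), and any factorization into two quadratics over Q would force √(47397) ∈ Q (pairing opposite roots) or √183, √259 ∈ Q (other pairings), all impossible. Hence [Q(γ):Q] = 4 = [Q(√183, √259):Q], so Q(γ) = Q(√183, √259).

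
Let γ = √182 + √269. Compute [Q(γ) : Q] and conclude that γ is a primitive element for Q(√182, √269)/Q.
[Q(γ) : Q] = 4 (equivalently, Q(γ) = Q(√182, √269))

Obviously Q(γ) ⊆ Q(√182, √269), and [Q(√182, √269):Q] = 4 (since 182, 269 are distinct squarefree integers > 1 with 48958 not a perfect square). To show equality we compute the minimal polynomial of γ. From γ = √182 + √269: γ^2 = 182 + 2√(48958) + 269 = 451 + 2√(48958), so γ^2 - 451 = 2√(48958); squaring, (γ^2 - 451)^2 = 4·48958, i.e. γ^4 - 902γ^2 + 203401 - 195832 = 0, i.e. γ^4 - 902γ^2 + 7569 = 0. So γ is a root of x^4 - 902x^2 + 7569. This polynomial is irreducible over Q: it has no rational root (each ±√182 ± √269 is irrational), and any factorization into two quadratics over Q would force √(48958) ∈ Q (pairing opposite roots) or √182, √269 ∈ Q (other pairings), all impossible. Hence [Q(γ):Q] = 4 = [Q(√182, √269):Q], so Q(γ) = Q(√182, √269).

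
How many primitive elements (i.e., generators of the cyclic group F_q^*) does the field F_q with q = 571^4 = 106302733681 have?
There are φ(106302733680) = 22535884800 primitive elements

F_q^* is cyclic of order q - 1 = 106302733680. A cyclic group of order m has exactly φ(m) generators. Here m = 106302733680 = 2^4 · 3 · 5 · 11 · 13 · 19 · 163021, so the number of primitive elements is φ(106302733680) = 22535884800.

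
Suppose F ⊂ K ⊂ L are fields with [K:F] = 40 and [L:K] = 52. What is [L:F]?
[L:F] = 2080

The tower law says that for any tower of field extensions F ⊂ K ⊂ L with finite degrees, [L:F] = [L:K] · [K:F]. Here this gives [L:F] = 52 · 40 = 2080.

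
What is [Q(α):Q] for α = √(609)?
[Q(α):Q] = 2

[Q(α):Q] equals the degree of the minimal polynomial of α. Here α^2 = 609 and x^2 - 609 is irreducible (d = 609 is squarefree, ≠ 1, hence not a square), so deg(m_α) = 2. Thus [Q(α):Q] = 2.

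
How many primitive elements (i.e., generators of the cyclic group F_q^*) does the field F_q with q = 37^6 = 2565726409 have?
There are φ(2565726408) = 646652160 primitive elements

F_q^* is cyclic of order q - 1 = 2565726408. A cyclic group of order m has exactly φ(m) generators. Here m = 2565726408 = 2^3 · 3^3 · 7 · 19 · 31 · 43 · 67, so the number of primitive elements is φ(2565726408) = 646652160.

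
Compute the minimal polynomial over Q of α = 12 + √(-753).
m_α(x) = x^2 - 24x + 897

From α - 12 = √(-753), squaring gives (α - 12)^2 = -753, i.e. α^2 - 24α + 144 = -753, so α^2 - 24α + 897 = 0. The discriminant of x^2 - 24x + 897 is (-24)^2 - 4·(897) = 576 - 3588 = -3012, and 4·(-753) is not a perfect square in Q since -753 is squarefree and ≠ 1. Hence x^2 - 24x + 897 is irreducible over Q and is the minimal polynomial of α.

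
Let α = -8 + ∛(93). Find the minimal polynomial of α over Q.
m_α(x) = x^3 + 24x^2 + 192x + 419

Set β = α + 8 = ∛(93), so β^3 = 93. Then (α + 8)^3 - 93 = 0, i.e. α is a root of g(x) = (x + 8)^3 - 93 = x^3 + 24x^2 + 192x + 419. Since g(x) = h(x + 8) where h(x) = x^3 - 93, and h is irreducible over Q (because 93 is not a perfect cube, so h has no rational root, and a monic cubic with no rational root is irreducible), g is also irreducible (irreducibility is preserved under the substitution x → x + 8). Hence m_α(x) = x^3 + 24x^2 + 192x + 419.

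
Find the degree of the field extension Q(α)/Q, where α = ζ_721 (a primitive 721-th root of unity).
[Q(α):Q] = 612

The minimal polynomial of ζ_721 over Q is the 721-th cyclotomic polynomial Φ_721(x), which is irreducible over Q and has degree φ(721) = 612. Hence [Q(α):Q] = φ(721) = 612.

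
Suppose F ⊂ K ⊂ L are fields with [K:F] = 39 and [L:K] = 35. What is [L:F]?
[L:F] = 1365

The tower law says that for any tower of field extensions F ⊂ K ⊂ L with finite degrees, [L:F] = [L:K] · [K:F]. Here this gives [L:F] = 35 · 39 = 1365.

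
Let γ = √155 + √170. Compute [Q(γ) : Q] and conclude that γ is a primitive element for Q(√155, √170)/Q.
[Q(γ) : Q] = 4 (equivalently, Q(γ) = Q(√155, √170))

Obviously Q(γ) ⊆ Q(√155, √170), and [Q(√155, √170):Q] = 4 (since 155, 170 are distinct squarefree integers > 1 with 26350 not a perfect square). To show equality we compute the minimal polynomial of γ. From γ = √155 + √170: γ^2 = 155 + 2√(26350) + 170 = 325 + 2√(26350), so γ^2 - 325 = 2√(26350); squaring, (γ^2 - 325)^2 = 4·26350, i.e. γ^4 - 650γ^2 + 105625 - 105400 = 0, i.e. γ^4 - 650γ^2 + 225 = 0. So γ is a root of x^4 - 650x^2 + 225. This polynomial is irreducible over Q: it has no rational root (each ±√155 ± √170 is irrational), and any factorization into two quadratics over Q would force √(26350) ∈ Q (pairing opposite roots) or √155, √170 ∈ Q (other pairings), all impossible. Hence [Q(γ):Q] = 4 = [Q(√155, √170):Q], so Q(γ) = Q(√155, √170).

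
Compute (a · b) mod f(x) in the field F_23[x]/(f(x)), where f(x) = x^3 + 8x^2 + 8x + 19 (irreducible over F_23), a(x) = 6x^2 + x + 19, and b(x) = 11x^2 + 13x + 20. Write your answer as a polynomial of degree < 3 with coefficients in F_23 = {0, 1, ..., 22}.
a · b ≡ 14x^2 + 18x + 4 (mod f(x))

Multiply in F_23[x]: a(x)·b(x) = (6x^2 + x + 19)·(11x^2 + 13x + 20) = 20x^4 + 20x^3 + 20x^2 + 14x + 12. This has degree ≥ 3, so divide by f(x) over F_23: 20x^4 + 20x^3 + 20x^2 + 14x + 12 = (20x + 21)·(x^3 + 8x^2 + 8x + 19) + (14x^2 + 18x + 4). Hence a·b ≡ 14x^2 + 18x + 4 (mod f). (F_23[x]/(f) is a field with 23^3 = 12167 elements since f is irreducible of degree 3.)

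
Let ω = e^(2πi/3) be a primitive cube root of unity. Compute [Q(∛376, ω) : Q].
[Q(∛376, ω) : Q] = 6

[Q(∛376):Q] = 3 (min poly x^3 - 376, irreducible since 376 is not a perfect cube). [Q(ω):Q] = 2 (min poly x^2 + x + 1). Since Q(∛376) ⊂ R and ω ∉ R, we have ω ∉ Q(∛376), so x^2 + x + 1 remains irreducible over Q(∛376) and [Q(∛376, ω) : Q(∛376)] = 2. By the tower law, [Q(∛376, ω) : Q] = 3 · 2 = 6. (In fact Q(∛376, ω) is the splitting field of x^3 - 376 over Q.)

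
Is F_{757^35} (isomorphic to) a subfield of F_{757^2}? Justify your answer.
No: F_{757^35} is not a subfield of F_{757^2}

F_{p^m} embeds in F_{p^n} iff m | n. Here 35 ∤ 2 (since 2 = 0·35 + 2 with remainder 2 ≠ 0), so F_{757^35} is not a subfield of F_{757^2}. Equivalently: if it were, the tower law would give 35 = [F_{757^35}:F_757] dividing [F_{757^2}:F_757] = 2, contradiction.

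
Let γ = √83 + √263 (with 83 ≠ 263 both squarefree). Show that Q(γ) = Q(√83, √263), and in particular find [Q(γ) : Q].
[Q(γ) : Q] = 4 (equivalently, Q(γ) = Q(√83, √263))

Obviously Q(γ) ⊆ Q(√83, √263), and [Q(√83, √263):Q] = 4 (since 83, 263 are distinct squarefree integers > 1 with 21829 not a perfect square). To show equality we compute the minimal polynomial of γ. From γ = √83 + √263: γ^2 = 83 + 2√(21829) + 263 = 346 + 2√(21829), so γ^2 - 346 = 2√(21829); squaring, (γ^2 - 346)^2 = 4·21829, i.e. γ^4 - 692γ^2 + 119716 - 87316 = 0, i.e. γ^4 - 692γ^2 + 32400 = 0. So γ is a root of x^4 - 692x^2 + 32400. This polynomial is irreducible over Q: it has no rational root (each ±√83 ± √263 is irrational), and any factorization into two quadratics over Q would force √(21829) ∈ Q (pairing opposite roots) or √83, √263 ∈ Q (other pairings), all impossible. Hence [Q(γ):Q] = 4 = [Q(√83, √263):Q], so Q(γ) = Q(√83, √263).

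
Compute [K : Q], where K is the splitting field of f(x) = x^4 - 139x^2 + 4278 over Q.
[K : Q] = 4

Solving the quadratic in x^2: x^2 = (139 ± √(139^2 - 4·4278))/2 = (139 ± √2209)/2 = (139 ± 47)/2, giving x^2 = 46 or x^2 = 93. So f(x) = (x^2 - 46)(x^2 - 93) and the roots of f are ±√46, ±√93. Hence the splitting field is K = Q(√46, √93). Since 46 and 93 are distinct squarefree integers > 1, their product 4278 is not a perfect square, so √93 ∉ Q(√46). By the tower law [K:Q] = [Q(√46,√93):Q(√46)] · [Q(√46):Q] = 2 · 2 = 4.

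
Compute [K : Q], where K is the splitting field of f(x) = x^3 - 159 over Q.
[K : Q] = 6

The roots of x^3 - 159 are ∛159, ω∛159, ω^2∛159 where ω = e^(2πi/3) is a primitive cube root of unity, so K = Q(∛159, ω). Now [Q(∛159):Q] = 3 (since 159 is not a perfect cube, x^3 - 159 is irreducible) and [Q(ω):Q] = 2. Both 2 and 3 divide [K:Q], and [K:Q] ≤ 3·2 = 6, so [K:Q] = 6. (Equivalently: Q(∛159) ⊂ R but ω ∉ R, so [K : Q(∛159)] = 2.)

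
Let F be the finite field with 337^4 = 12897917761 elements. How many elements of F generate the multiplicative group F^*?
There are φ(12897917760) = 2645360640 primitive elements

F_q^* is cyclic of order q - 1 = 12897917760. A cyclic group of order m has exactly φ(m) generators. Here m = 12897917760 = 2^6 · 3 · 5 · 7 · 13^2 · 41 · 277, so the number of primitive elements is φ(12897917760) = 2645360640.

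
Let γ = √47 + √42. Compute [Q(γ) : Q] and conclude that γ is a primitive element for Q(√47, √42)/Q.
[Q(γ) : Q] = 4 (equivalently, Q(γ) = Q(√47, √42))

Obviously Q(γ) ⊆ Q(√47, √42), and [Q(√47, √42):Q] = 4 (since 47, 42 are distinct squarefree integers > 1 with 1974 not a perfect square). To show equality we compute the minimal polynomial of γ. From γ = √47 + √42: γ^2 = 47 + 2√(1974) + 42 = 89 + 2√(1974), so γ^2 - 89 = 2√(1974); squaring, (γ^2 - 89)^2 = 4·1974, i.e. γ^4 - 178γ^2 + 7921 - 7896 = 0, i.e. γ^4 - 178γ^2 + 25 = 0. So γ is a root of x^4 - 178x^2 + 25. This polynomial is irreducible over Q: it has no rational root (each ±√47 ± √42 is irrational), and any factorization into two quadratics over Q would force √(1974) ∈ Q (pairing opposite roots) or √47, √42 ∈ Q (other pairings), all impossible. Hence [Q(γ):Q] = 4 = [Q(√47, √42):Q], so Q(γ) = Q(√47, √42).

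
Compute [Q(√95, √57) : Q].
[Q(√95, √57) : Q] = 4

[Q(√95):Q] = 2 (min poly x^2 - 95, irreducible since 95 is squarefree > 1). For the top step, suppose √57 ∈ Q(√95), say √57 = c + d√95 with c, d ∈ Q. Squaring: 57 = c^2 + 95d^2 + 2cd√95. Since √95 ∉ Q this forces 2cd = 0. If d = 0 then √57 = c ∈ Q, contradicting 57 squarefree > 1. If c = 0 then 57 = 95d^2, so 95·57 = (95d)^2 is a perfect square in Q — but 95·57 = 5415 is not a perfect square (since 95 and 57 are distinct squarefree integers). Contradiction. Hence √57 ∉ Q(√95), so x^2 - 57 stays irreducible over Q(√95) and [Q(√95, √57) : Q(√95)] = 2. By the tower law, [Q(√95, √57) : Q] = 2 · 2 = 4.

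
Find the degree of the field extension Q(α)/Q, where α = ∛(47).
[Q(α):Q] = 3

The minimal polynomial of α is x^3 - 47, irreducible over Q since 47 is not a perfect cube (so x^3 - 47 has no rational root). Hence [Q(α):Q] = deg(m_α) = 3.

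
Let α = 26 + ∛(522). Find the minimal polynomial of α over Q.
m_α(x) = x^3 - 78x^2 + 2028x - 18098

Set β = α - 26 = ∛(522), so β^3 = 522. Then (α - 26)^3 - 522 = 0, i.e. α is a root of g(x) = (x - 26)^3 - 522 = x^3 - 78x^2 + 2028x - 18098. Since g(x) = h(x - 26) where h(x) = x^3 - 522, and h is irreducible over Q (because 522 is not a perfect cube, so h has no rational root, and a monic cubic with no rational root is irreducible), g is also irreducible (irreducibility is preserved under the substitution x → x - 26). Hence m_α(x) = x^3 - 78x^2 + 2028x - 18098.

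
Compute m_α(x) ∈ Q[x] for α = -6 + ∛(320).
m_α(x) = x^3 + 18x^2 + 108x - 104

Set β = α + 6 = ∛(320), so β^3 = 320. Then (α + 6)^3 - 320 = 0, i.e. α is a root of g(x) = (x + 6)^3 - 320 = x^3 + 18x^2 + 108x - 104. Since g(x) = h(x + 6) where h(x) = x^3 - 320, and h is irreducible over Q (because 320 is not a perfect cube, so h has no rational root, and a monic cubic with no rational root is irreducible), g is also irreducible (irreducibility is preserved under the substitution x → x + 6). Hence m_α(x) = x^3 + 18x^2 + 108x - 104.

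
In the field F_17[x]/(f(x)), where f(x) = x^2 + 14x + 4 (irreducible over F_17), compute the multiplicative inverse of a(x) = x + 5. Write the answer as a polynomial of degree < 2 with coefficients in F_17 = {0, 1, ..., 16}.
a(x)^(-1) ≡ 5x + 11 (mod f(x))

Since f is irreducible over F_17, F_17[x]/(f) is a field and a(x) ≠ 0 has an inverse. Apply the extended Euclidean algorithm to f(x) and a(x) in F_17[x]: f(x) = (x + 9)·a(x) + (10). The last nonzero remainder is the constant 10 = gcd(f, a) in F_17. Back-substituting through the division chain expresses 10 = s(x)·a(x) + t(x)·f(x) with s(x) ≡ 16x + 8 (mod f), so (16x + 8)·a(x) ≡ 10 (mod f). Multiplying by 10^(-1) ≡ 12 in F_17 gives a(x)^(-1) ≡ 12·(16x + 8) ≡ 5x + 11 (mod f). Check: (x + 5)·(5x + 11) = 5x^2 + 2x + 4 ≡ 1 (mod x^2 + 14x + 4).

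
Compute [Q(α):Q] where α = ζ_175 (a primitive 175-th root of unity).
[Q(α):Q] = 120

The minimal polynomial of ζ_175 over Q is the 175-th cyclotomic polynomial Φ_175(x), which is irreducible over Q and has degree φ(175) = 120. Hence [Q(α):Q] = φ(175) = 120.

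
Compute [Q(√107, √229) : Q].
[Q(√107, √229) : Q] = 4

[Q(√107):Q] = 2 (min poly x^2 - 107, irreducible since 107 is squarefree > 1). For the top step, suppose √229 ∈ Q(√107), say √229 = c + d√107 with c, d ∈ Q. Squaring: 229 = c^2 + 107d^2 + 2cd√107. Since √107 ∉ Q this forces 2cd = 0. If d = 0 then √229 = c ∈ Q, contradicting 229 squarefree > 1. If c = 0 then 229 = 107d^2, so 107·229 = (107d)^2 is a perfect square in Q — but 107·229 = 24503 is not a perfect square (since 107 and 229 are distinct squarefree integers). Contradiction. Hence √229 ∉ Q(√107), so x^2 - 229 stays irreducible over Q(√107) and [Q(√107, √229) : Q(√107)] = 2. By the tower law, [Q(√107, √229) : Q] = 2 · 2 = 4.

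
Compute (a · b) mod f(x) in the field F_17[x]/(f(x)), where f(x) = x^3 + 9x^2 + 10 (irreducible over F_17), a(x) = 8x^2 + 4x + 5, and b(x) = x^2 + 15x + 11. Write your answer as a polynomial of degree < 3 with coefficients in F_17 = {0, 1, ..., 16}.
a · b ≡ 8x^2 + 5x + 11 (mod f(x))

Multiply in F_17[x]: a(x)·b(x) = (8x^2 + 4x + 5)·(x^2 + 15x + 11) = 8x^4 + 5x^3 + 4. This has degree ≥ 3, so divide by f(x) over F_17: 8x^4 + 5x^3 + 4 = (8x + 1)·(x^3 + 9x^2 + 10) + (8x^2 + 5x + 11). Hence a·b ≡ 8x^2 + 5x + 11 (mod f). (F_17[x]/(f) is a field with 17^3 = 4913 elements since f is irreducible of degree 3.)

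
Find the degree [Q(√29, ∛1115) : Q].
[Q(√29, ∛1115) : Q] = 6

Let L = Q(√29, ∛1115). Since Q(√29) ⊂ L and [Q(√29):Q] = 2, the tower law gives 2 | [L:Q]. Likewise Q(∛1115) ⊂ L with [Q(∛1115):Q] = 3 (because 1115 is not a perfect cube), so 3 | [L:Q]. As gcd(2,3) = 1, [L:Q] is divisible by 6. Conversely L is generated over Q by √29 and ∛1115, so [L:Q] ≤ 2·3 = 6. Therefore [Q(√29, ∛1115) : Q] = 6.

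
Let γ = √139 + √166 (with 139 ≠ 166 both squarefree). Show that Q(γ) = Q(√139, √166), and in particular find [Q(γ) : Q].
[Q(γ) : Q] = 4 (equivalently, Q(γ) = Q(√139, √166))

Obviously Q(γ) ⊆ Q(√139, √166), and [Q(√139, √166):Q] = 4 (since 139, 166 are distinct squarefree integers > 1 with 23074 not a perfect square). To show equality we compute the minimal polynomial of γ. From γ = √139 + √166: γ^2 = 139 + 2√(23074) + 166 = 305 + 2√(23074), so γ^2 - 305 = 2√(23074); squaring, (γ^2 - 305)^2 = 4·23074, i.e. γ^4 - 610γ^2 + 93025 - 92296 = 0, i.e. γ^4 - 610γ^2 + 729 = 0. So γ is a root of x^4 - 610x^2 + 729. This polynomial is irreducible over Q: it has no rational root (each ±√139 ± √166 is irrational), and any factorization into two quadratics over Q would force √(23074) ∈ Q (pairing opposite roots) or √139, √166 ∈ Q (other pairings), all impossible. Hence [Q(γ):Q] = 4 = [Q(√139, √166):Q], so Q(γ) = Q(√139, √166).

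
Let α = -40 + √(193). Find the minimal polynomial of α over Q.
m_α(x) = x^2 + 80x + 1407

From α + 40 = √(193), squaring gives (α + 40)^2 = 193, i.e. α^2 + 80α + 1600 = 193, so α^2 + 80α + 1407 = 0. The discriminant of x^2 + 80x + 1407 is (80)^2 - 4·(1407) = 6400 - 5628 = 772, and 4·(193) is not a perfect square in Q since 193 is squarefree and ≠ 1. Hence x^2 + 80x + 1407 is irreducible over Q and is the minimal polynomial of α.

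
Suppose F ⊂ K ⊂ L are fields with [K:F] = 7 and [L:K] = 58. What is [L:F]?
[L:F] = 406

The tower law says that for any tower of field extensions F ⊂ K ⊂ L with finite degrees, [L:F] = [L:K] · [K:F]. Here this gives [L:F] = 58 · 7 = 406.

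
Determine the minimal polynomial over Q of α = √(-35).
m_α(x) = x^2 + 35

α satisfies α^2 + 35 = 0, so x^2 + 35 annihilates α. Since d = -35 is squarefree and ≠ 1, it is not a perfect square in Q, so x^2 + 35 has no rational root and is therefore irreducible over Q (a degree-2 polynomial over a field is irreducible iff it has no root). Hence m_α(x) = x^2 + 35.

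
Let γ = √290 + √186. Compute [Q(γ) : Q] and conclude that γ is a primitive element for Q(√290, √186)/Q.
[Q(γ) : Q] = 4 (equivalently, Q(γ) = Q(√290, √186))

Obviously Q(γ) ⊆ Q(√290, √186), and [Q(√290, √186):Q] = 4 (since 290, 186 are distinct squarefree integers > 1 with 53940 not a perfect square). To show equality we compute the minimal polynomial of γ. From γ = √290 + √186: γ^2 = 290 + 2√(53940) + 186 = 476 + 2√(53940), so γ^2 - 476 = 2√(53940); squaring, (γ^2 - 476)^2 = 4·53940, i.e. γ^4 - 952γ^2 + 226576 - 215760 = 0, i.e. γ^4 - 952γ^2 + 10816 = 0. So γ is a root of x^4 - 952x^2 + 10816. This polynomial is irreducible over Q: it has no rational root (each ±√290 ± √186 is irrational), and any factorization into two quadratics over Q would force √(53940) ∈ Q (pairing opposite roots) or √290, √186 ∈ Q (other pairings), all impossible. Hence [Q(γ):Q] = 4 = [Q(√290, √186):Q], so Q(γ) = Q(√290, √186).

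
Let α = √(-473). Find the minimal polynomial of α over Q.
m_α(x) = x^2 + 473

α satisfies α^2 + 473 = 0, so x^2 + 473 annihilates α. Since d = -473 is squarefree and ≠ 1, it is not a perfect square in Q, so x^2 + 473 has no rational root and is therefore irreducible over Q (a degree-2 polynomial over a field is irreducible iff it has no root). Hence m_α(x) = x^2 + 473.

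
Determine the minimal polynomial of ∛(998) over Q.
m_α(x) = x^3 - 998

α satisfies α^3 = 998, so x^3 - 998 annihilates α. By the rational root test, a rational root p/q (in lowest terms) of x^3 - 998 would satisfy p^3 = 998 q^3, forcing q = 1 and p^3 = 998; but 998 is not a perfect cube, contradiction. A monic cubic over Q with no rational root is irreducible (any nontrivial factorization would include a linear factor). Hence x^3 - 998 is the minimal polynomial of α, and in particular [Q(α):Q] = 3.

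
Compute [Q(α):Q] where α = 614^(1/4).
[Q(α):Q] = 4

α is a root of x^4 - 614. By Eisenstein's criterion at the prime p = 2 (which divides the constant term 614 but p^2 = 4 does not, since 614 is squarefree), x^4 - 614 is irreducible over Q. Hence [Q(α):Q] = 4.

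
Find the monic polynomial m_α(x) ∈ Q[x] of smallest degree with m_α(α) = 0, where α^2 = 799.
m_α(x) = x^2 - 799

α satisfies α^2 - 799 = 0, so x^2 - 799 annihilates α. Since d = 799 is squarefree and ≠ 1, it is not a perfect square in Q, so x^2 - 799 has no rational root and is therefore irreducible over Q (a degree-2 polynomial over a field is irreducible iff it has no root). Hence m_α(x) = x^2 - 799.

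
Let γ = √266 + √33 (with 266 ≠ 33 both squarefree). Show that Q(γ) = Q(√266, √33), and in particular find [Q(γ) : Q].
[Q(γ) : Q] = 4 (equivalently, Q(γ) = Q(√266, √33))

Obviously Q(γ) ⊆ Q(√266, √33), and [Q(√266, √33):Q] = 4 (since 266, 33 are distinct squarefree integers > 1 with 8778 not a perfect square). To show equality we compute the minimal polynomial of γ. From γ = √266 + √33: γ^2 = 266 + 2√(8778) + 33 = 299 + 2√(8778), so γ^2 - 299 = 2√(8778); squaring, (γ^2 - 299)^2 = 4·8778, i.e. γ^4 - 598γ^2 + 89401 - 35112 = 0, i.e. γ^4 - 598γ^2 + 54289 = 0. So γ is a root of x^4 - 598x^2 + 54289. This polynomial is irreducible over Q: it has no rational root (each ±√266 ± √33 is irrational), and any factorization into two quadratics over Q would force √(8778) ∈ Q (pairing opposite roots) or √266, √33 ∈ Q (other pairings), all impossible. Hence [Q(γ):Q] = 4 = [Q(√266, √33):Q], so Q(γ) = Q(√266, √33).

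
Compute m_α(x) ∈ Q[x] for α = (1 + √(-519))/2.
m_α(x) = x^2 - x + 130

From 2α - 1 = √(-519), squaring gives (2α - 1)^2 = -519, i.e. 4α^2 - 4α + 1 = -519, so α^2 - α + (1 + 519)/4 = 0. Since -519 ≡ 1 (mod 4), (1 + 519)/4 = 130 ∈ Z. The polynomial x^2 - x + 130 has discriminant 1 - 4·(130) = -519, which is not a perfect square in Q (d = -519 is squarefree and ≠ 1), so x^2 - x + 130 is irreducible over Q. It is the minimal polynomial of α.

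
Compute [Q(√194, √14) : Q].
[Q(√194, √14) : Q] = 4

[Q(√194):Q] = 2 (min poly x^2 - 194, irreducible since 194 is squarefree > 1). For the top step, suppose √14 ∈ Q(√194), say √14 = c + d√194 with c, d ∈ Q. Squaring: 14 = c^2 + 194d^2 + 2cd√194. Since √194 ∉ Q this forces 2cd = 0. If d = 0 then √14 = c ∈ Q, contradicting 14 squarefree > 1. If c = 0 then 14 = 194d^2, so 194·14 = (194d)^2 is a perfect square in Q — but 194·14 = 2716 is not a perfect square (since 194 and 14 are distinct squarefree integers). Contradiction. Hence √14 ∉ Q(√194), so x^2 - 14 stays irreducible over Q(√194) and [Q(√194, √14) : Q(√194)] = 2. By the tower law, [Q(√194, √14) : Q] = 2 · 2 = 4.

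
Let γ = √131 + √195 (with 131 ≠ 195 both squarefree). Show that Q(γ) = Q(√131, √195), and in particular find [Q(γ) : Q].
[Q(γ) : Q] = 4 (equivalently, Q(γ) = Q(√131, √195))

Obviously Q(γ) ⊆ Q(√131, √195), and [Q(√131, √195):Q] = 4 (since 131, 195 are distinct squarefree integers > 1 with 25545 not a perfect square). To show equality we compute the minimal polynomial of γ. From γ = √131 + √195: γ^2 = 131 + 2√(25545) + 195 = 326 + 2√(25545), so γ^2 - 326 = 2√(25545); squaring, (γ^2 - 326)^2 = 4·25545, i.e. γ^4 - 652γ^2 + 106276 - 102180 = 0, i.e. γ^4 - 652γ^2 + 4096 = 0. So γ is a root of x^4 - 652x^2 + 4096. This polynomial is irreducible over Q: it has no rational root (each ±√131 ± √195 is irrational), and any factorization into two quadratics over Q would force √(25545) ∈ Q (pairing opposite roots) or √131, √195 ∈ Q (other pairings), all impossible. Hence [Q(γ):Q] = 4 = [Q(√131, √195):Q], so Q(γ) = Q(√131, √195).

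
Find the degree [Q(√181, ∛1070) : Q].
[Q(√181, ∛1070) : Q] = 6

Let L = Q(√181, ∛1070). Since Q(√181) ⊂ L and [Q(√181):Q] = 2, the tower law gives 2 | [L:Q]. Likewise Q(∛1070) ⊂ L with [Q(∛1070):Q] = 3 (because 1070 is not a perfect cube), so 3 | [L:Q]. As gcd(2,3) = 1, [L:Q] is divisible by 6. Conversely L is generated over Q by √181 and ∛1070, so [L:Q] ≤ 2·3 = 6. Therefore [Q(√181, ∛1070) : Q] = 6.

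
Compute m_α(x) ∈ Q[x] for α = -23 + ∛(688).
m_α(x) = x^3 + 69x^2 + 1587x + 11479

Set β = α + 23 = ∛(688), so β^3 = 688. Then (α + 23)^3 - 688 = 0, i.e. α is a root of g(x) = (x + 23)^3 - 688 = x^3 + 69x^2 + 1587x + 11479. Since g(x) = h(x + 23) where h(x) = x^3 - 688, and h is irreducible over Q (because 688 is not a perfect cube, so h has no rational root, and a monic cubic with no rational root is irreducible), g is also irreducible (irreducibility is preserved under the substitution x → x + 23). Hence m_α(x) = x^3 + 69x^2 + 1587x + 11479.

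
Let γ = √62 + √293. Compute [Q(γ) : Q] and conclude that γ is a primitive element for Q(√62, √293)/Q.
[Q(γ) : Q] = 4 (equivalently, Q(γ) = Q(√62, √293))

Obviously Q(γ) ⊆ Q(√62, √293), and [Q(√62, √293):Q] = 4 (since 62, 293 are distinct squarefree integers > 1 with 18166 not a perfect square). To show equality we compute the minimal polynomial of γ. From γ = √62 + √293: γ^2 = 62 + 2√(18166) + 293 = 355 + 2√(18166), so γ^2 - 355 = 2√(18166); squaring, (γ^2 - 355)^2 = 4·18166, i.e. γ^4 - 710γ^2 + 126025 - 72664 = 0, i.e. γ^4 - 710γ^2 + 53361 = 0. So γ is a root of x^4 - 710x^2 + 53361. This polynomial is irreducible over Q: it has no rational root (each ±√62 ± √293 is irrational), and any factorization into two quadratics over Q would force √(18166) ∈ Q (pairing opposite roots) or √62, √293 ∈ Q (other pairings), all impossible. Hence [Q(γ):Q] = 4 = [Q(√62, √293):Q], so Q(γ) = Q(√62, √293).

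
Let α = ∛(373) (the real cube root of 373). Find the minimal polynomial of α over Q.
m_α(x) = x^3 - 373

α satisfies α^3 = 373, so x^3 - 373 annihilates α. By the rational root test, a rational root p/q (in lowest terms) of x^3 - 373 would satisfy p^3 = 373 q^3, forcing q = 1 and p^3 = 373; but 373 is not a perfect cube, contradiction. A monic cubic over Q with no rational root is irreducible (any nontrivial factorization would include a linear factor). Hence x^3 - 373 is the minimal polynomial of α, and in particular [Q(α):Q] = 3.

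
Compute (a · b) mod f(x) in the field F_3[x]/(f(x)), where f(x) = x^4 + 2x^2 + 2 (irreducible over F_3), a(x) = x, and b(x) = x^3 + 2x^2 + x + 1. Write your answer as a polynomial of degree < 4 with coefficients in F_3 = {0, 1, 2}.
a · b ≡ 2x^3 + 2x^2 + x + 1 (mod f(x))

Multiply in F_3[x]: a(x)·b(x) = (x)·(x^3 + 2x^2 + x + 1) = x^4 + 2x^3 + x^2 + x. This has degree ≥ 4, so divide by f(x) over F_3: x^4 + 2x^3 + x^2 + x = (1)·(x^4 + 2x^2 + 2) + (2x^3 + 2x^2 + x + 1). Hence a·b ≡ 2x^3 + 2x^2 + x + 1 (mod f). (F_3[x]/(f) is a field with 3^4 = 81 elements since f is irreducible of degree 4.)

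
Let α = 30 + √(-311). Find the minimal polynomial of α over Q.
m_α(x) = x^2 - 60x + 1211

From α - 30 = √(-311), squaring gives (α - 30)^2 = -311, i.e. α^2 - 60α + 900 = -311, so α^2 - 60α + 1211 = 0. The discriminant of x^2 - 60x + 1211 is (-60)^2 - 4·(1211) = 3600 - 4844 = -1244, and 4·(-311) is not a perfect square in Q since -311 is squarefree and ≠ 1. Hence x^2 - 60x + 1211 is irreducible over Q and is the minimal polynomial of α.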